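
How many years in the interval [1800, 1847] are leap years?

Years divisible by 4 in [1800, 1847]: 1800, 1804, 1808, 1812, 1816, 1820, 1824, 1828, 1832, 1836, 1840, 1844.
Of these, 1800 is divisible by 100 but not 400, so not leap.
Leap years: 12 − 1 = 11.

11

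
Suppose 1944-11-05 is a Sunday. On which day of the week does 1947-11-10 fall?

Monday

Day-of-year of November 5, 1944: 310.
Day-of-year of November 10, 1947: 314.
1944 has 366 days, so 366 − 310 = 56 days remain in 1944.
Full years: 1945: 365; 1946: 365. Sum = 730.
Total: 56 + 730 + 314 = 1100 days.
1100 mod 7 = 1, so 1 day after Sunday is Monday.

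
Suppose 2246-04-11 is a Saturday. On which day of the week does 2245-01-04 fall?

Saturday

Count forward from the earlier date (January 4, 2245) to the later (April 11, 2246):
January 2245: 31 − 4 = 27 days remain.
Then 14 full months totalling 424 days.
April 1–11, 2246: 11 days.
Total: 27 + 424 + 11 = 462 days.
462 is a multiple of 7, so 2245-01-04 falls on the same weekday: Saturday.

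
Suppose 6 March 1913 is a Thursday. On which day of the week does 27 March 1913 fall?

Thursday

Within March 1913: 27 − 6 = 21 days.
21 is a multiple of 7, so 27 March 1913 falls on the same weekday: Thursday.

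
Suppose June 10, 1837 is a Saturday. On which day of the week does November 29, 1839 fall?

June 10, 1837 → June 10, 1838: 365 days.
June 10, 1838 → June 10, 1839: 365 days.
June 1839: 30 − 10 = 20 days remain.
Then July (31), August (31), September (30), October (31): 31 + 31 + 30 + 31 = 123 days.
November 1–29, 1839: 29 days.
Residual: 172 days.
Total: 902 days.
902 mod 7 = 6, so 6 days after Saturday is Friday.

Friday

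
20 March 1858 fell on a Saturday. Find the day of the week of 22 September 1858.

Wednesday

March 1858: 31 − 20 = 11 days remain.
Then April (30), May (31), June (30), July (31), August (31): 30 + 31 + 30 + 31 + 31 = 153 days.
September 1–22, 1858: 22 days.
Total: 11 + 153 + 22 = 186 days.
186 mod 7 = 4, so 4 days after Saturday is Wednesday.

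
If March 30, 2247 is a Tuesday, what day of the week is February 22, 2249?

Thursday

Day-of-year of March 30, 2247: 89.
Day-of-year of February 22, 2249: 53.
2247 has 365 days, so 365 − 89 = 276 days remain in 2247.
Full years: 2248: 366. Sum = 366.
Total: 276 + 366 + 53 = 695 days.
695 mod 7 = 2, so 2 days after Tuesday is Thursday.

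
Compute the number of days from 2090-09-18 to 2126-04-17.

12994

From September 18, 2090 to September 18, 2125: 35 years, of which 8 contain a Feb 29 — 27×365 + 8×366 = 12783 days.
(2100 is not a leap year (divisible by 100 but not 400).)
September 2125: 30 − 18 = 12 days remain.
Then October (31), November (30), December (31), January (31), February 2126 (28), March (31): 31 + 30 + 31 + 31 + 28 + 31 = 182 days.
April 1–17, 2126: 17 days.
Residual: 211 days.
Total: 12994 days.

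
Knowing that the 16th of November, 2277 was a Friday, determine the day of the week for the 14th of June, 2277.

Count forward from the earlier date (June 14, 2277) to the later (November 16, 2277):
June 2277: 30 − 14 = 16 days remain.
Then July (31), August (31), September (30), October (31): 31 + 31 + 30 + 31 = 123 days.
November 1–16, 2277: 16 days.
Total: 16 + 123 + 16 = 155 days.
155 mod 7 = 1, so 1 day before Friday is Thursday.

Thursday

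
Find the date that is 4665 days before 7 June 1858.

29 August 1845

Count 4665 days before June 7, 1858:
Day-of-year of August 29, 1845: 241.
Day-of-year of June 7, 1858: 158.
1845 has 365 days, so 365 − 241 = 124 days remain in 1845.
Full years 1846–1857: 9 common + 3 leap = 9×365 + 3×366 = 4383 days.
Total: 124 + 4383 + 158 = 4665 days.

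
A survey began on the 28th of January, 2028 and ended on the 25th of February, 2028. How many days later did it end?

28

January 2028: 31 − 28 = 3 days remain.
February 1–25, 2028: 25 days (2028 is a leap year).
Total: 3 + 25 = 28 days.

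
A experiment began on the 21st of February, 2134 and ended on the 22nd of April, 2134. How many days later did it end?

60

February 2134: 28 − 21 = 7 days remain (2134 is not a leap year, so February has 28 days).
Then March (31): 31 days.
April 1–22, 2134: 22 days.
Total: 7 + 31 + 22 = 60 days.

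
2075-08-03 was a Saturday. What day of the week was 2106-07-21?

Day-of-year of August 3, 2075: 215.
Day-of-year of July 21, 2106: 202.
2075 has 365 days, so 365 − 215 = 150 days remain in 2075.
Full years 2076–2105: 23 common + 7 leap = 23×365 + 7×366 = 10957 days.
Total: 150 + 10957 + 202 = 11309 days.
11309 mod 7 = 4, so 4 days after Saturday is Wednesday.

Wednesday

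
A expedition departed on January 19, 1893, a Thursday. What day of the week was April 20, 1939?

Day-of-year of January 19, 1893: 19.
Day-of-year of April 20, 1939: 110.
1893 has 365 days, so 365 − 19 = 346 days remain in 1893.
Full years 1894–1938: 35 common + 10 leap = 35×365 + 10×366 = 16435 days.
Total: 346 + 16435 + 110 = 16891 days.
16891 is a multiple of 7, so April 20, 1939 falls on the same weekday: Thursday.

Thursday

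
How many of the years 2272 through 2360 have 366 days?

Years divisible by 4: 2272, 2276, …, 2360 — 23 in all.
Of these, 2300 is divisible by 100 but not 400, so not leap.
Leap years: 23 − 1 = 22.

22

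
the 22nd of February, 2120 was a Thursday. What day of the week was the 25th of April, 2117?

Sunday

Count forward from the earlier date (April 25, 2117) to the later (February 22, 2120):
April 25, 2117 → April 25, 2118: 365 days.
April 25, 2118 → April 25, 2119: 365 days.
April 2119: 30 − 25 = 5 days remain.
Then 9 full months totalling 276 days.
February 1–22, 2120: 22 days (2120 is a leap year).
Residual: 303 days.
Total: 1033 days.
1033 mod 7 = 4, so 4 days before Thursday is Sunday.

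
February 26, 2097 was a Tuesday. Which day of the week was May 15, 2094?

Saturday

Count forward from the earlier date (May 15, 2094) to the later (February 26, 2097):
May 15, 2094 → May 15, 2095: 365 days.
May 15, 2095 → May 15, 2096: 366 days (2096 is a leap year).
May 2096: 31 − 15 = 16 days remain.
Then June (30), July (31), August (31), September (30), October (31), November (30), December (31), January (31): 30 + 31 + 31 + 30 + 31 + 30 + 31 + 31 = 245 days.
February 1–26, 2097: 26 days (2097 is not a leap year).
Residual: 287 days.
Total: 1018 days.
1018 mod 7 = 3, so 3 days before Tuesday is Saturday.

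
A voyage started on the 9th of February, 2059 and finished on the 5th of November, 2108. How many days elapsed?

From February 9, 2059 to February 9, 2108: 49 years, of which 11 contain a Feb 29 — 38×365 + 11×366 = 17896 days.
(2100 is not a leap year (divisible by 100 but not 400).)
February 2108: 29 − 9 = 20 days remain (2108 is a leap year, so February has 29 days).
Then March (31), April (30), May (31), June (30), July (31), August (31), September (30), October (31): 31 + 30 + 31 + 30 + 31 + 31 + 30 + 31 = 245 days.
November 1–5, 2108: 5 days.
Residual: 270 days.
Total: 18166 days.

18166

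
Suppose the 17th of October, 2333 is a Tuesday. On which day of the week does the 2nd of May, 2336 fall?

October 17, 2333 → October 17, 2334: 365 days.
October 17, 2334 → October 17, 2335: 365 days.
October 2335: 31 − 17 = 14 days remain.
Then November (30), December (31), January (31), February 2336 (29), March (31), April (30): 30 + 31 + 31 + 29 + 31 + 30 = 182 days.
May 1–2, 2336: 2 days.
Residual: 198 days.
Total: 928 days.
928 mod 7 = 4, so 4 days after Tuesday is Saturday.

Saturday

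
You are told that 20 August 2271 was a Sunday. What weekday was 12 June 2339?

Day-of-year of August 20, 2271: 232.
Day-of-year of June 12, 2339: 163.
2271 has 365 days, so 365 − 232 = 133 days remain in 2271.
Full years 2272–2338: 51 common + 16 leap = 51×365 + 16×366 = 24471 days.
Total: 133 + 24471 + 163 = 24767 days.
24767 mod 7 = 1, so 1 day after Sunday is Monday.

Monday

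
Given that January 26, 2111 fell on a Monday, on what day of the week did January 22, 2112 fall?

January 2111: 31 − 26 = 5 days remain.
Then 11 full months totalling 334 days.
January 1–22, 2112: 22 days.
Total: 5 + 334 + 22 = 361 days.
361 mod 7 = 4, so 4 days after Monday is Friday.

Friday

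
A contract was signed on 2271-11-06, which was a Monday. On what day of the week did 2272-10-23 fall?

November 2271: 30 − 6 = 24 days remain.
Then 10 full months totalling 305 days.
October 1–23, 2272: 23 days.
Residual: 352 days.
Total: 352 days.
352 mod 7 = 2, so 2 days after Monday is Wednesday.

Wednesday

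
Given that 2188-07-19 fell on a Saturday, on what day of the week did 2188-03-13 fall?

Count forward from the earlier date (March 13, 2188) to the later (July 19, 2188):
March 2188: 31 − 13 = 18 days remain.
Then April (30), May (31), June (30): 30 + 31 + 30 = 91 days.
July 1–19, 2188: 19 days.
Total: 18 + 91 + 19 = 128 days.
128 mod 7 = 2, so 2 days before Saturday is Thursday.

Thursday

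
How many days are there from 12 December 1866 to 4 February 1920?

19411

From December 12, 1866 to December 12, 1919: 53 years, of which 12 contain a Feb 29 — 41×365 + 12×366 = 19357 days.
(1900 is not a leap year (divisible by 100 but not 400).)
December 1919: 31 − 12 = 19 days remain.
Then January (31): 31 days.
February 1–4, 1920: 4 days (1920 is a leap year).
Residual: 54 days.
Total: 19411 days.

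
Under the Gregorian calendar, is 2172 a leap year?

Yes

2172 is a leap year.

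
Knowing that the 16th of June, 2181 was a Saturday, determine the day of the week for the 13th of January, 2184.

Day-of-year of June 16, 2181: 167.
Day-of-year of January 13, 2184: 13.
2181 has 365 days, so 365 − 167 = 198 days remain in 2181.
Full years: 2182: 365; 2183: 365. Sum = 730.
Total: 198 + 730 + 13 = 941 days.
941 mod 7 = 3, so 3 days after Saturday is Tuesday.

Tuesday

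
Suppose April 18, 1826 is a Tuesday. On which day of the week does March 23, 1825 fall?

Count forward from the earlier date (March 23, 1825) to the later (April 18, 1826):
March 23, 1825 → March 23, 1826: 365 days.
March 1826: 31 − 23 = 8 days remain.
April 1–18, 1826: 18 days.
Residual: 26 days.
Total: 391 days.
391 mod 7 = 6, so 6 days before Tuesday is Wednesday.

Wednesday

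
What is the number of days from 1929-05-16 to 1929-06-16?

May 1929: 31 − 16 = 15 days remain.
June 1–16, 1929: 16 days.
Total: 15 + 16 = 31 days.

31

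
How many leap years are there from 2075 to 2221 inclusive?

35

Years divisible by 4: 2076, 2080, …, 2220 — 37 in all.
Of these, 2100, 2200 are divisible by 100 but not 400, so not leap.
Leap years: 37 − 2 = 35.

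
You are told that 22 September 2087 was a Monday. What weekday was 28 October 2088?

September 22, 2087 → September 22, 2088: 366 days (2088 is a leap year).
September 2088: 30 − 22 = 8 days remain.
October 1–28, 2088: 28 days.
Residual: 36 days.
Total: 402 days.
402 mod 7 = 3, so 3 days after Monday is Thursday.

Thursday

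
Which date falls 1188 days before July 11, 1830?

April 10, 1827

Count 1188 days before July 11, 1830:
April 10, 1827 → April 10, 1828: 366 days (1828 is a leap year).
April 10, 1828 → April 10, 1829: 365 days.
April 10, 1829 → April 10, 1830: 365 days.
April 1830: 30 − 10 = 20 days remain.
Then May (31), June (30): 31 + 30 = 61 days.
July 1–11, 1830: 11 days.
Residual: 92 days.
Total: 1188 days.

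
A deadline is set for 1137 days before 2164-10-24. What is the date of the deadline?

2161-09-13

Count 1137 days before October 24, 2164:
Day-of-year of September 13, 2161: 256.
Day-of-year of October 24, 2164: 298.
2161 has 365 days, so 365 − 256 = 109 days remain in 2161.
Full years: 2162: 365; 2163: 365. Sum = 730.
Total: 109 + 730 + 298 = 1137 days.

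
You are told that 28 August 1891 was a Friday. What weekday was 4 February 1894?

August 28, 1891 → August 28, 1892: 366 days (1892 is a leap year).
August 28, 1892 → August 28, 1893: 365 days.
August 1893: 31 − 28 = 3 days remain.
Then September (30), October (31), November (30), December (31), January (31): 30 + 31 + 30 + 31 + 31 = 153 days.
February 1–4, 1894: 4 days (1894 is not a leap year).
Residual: 160 days.
Total: 891 days.
891 mod 7 = 2, so 2 days after Friday is Sunday.

Sunday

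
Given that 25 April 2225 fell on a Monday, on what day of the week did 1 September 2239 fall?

Day-of-year of April 25, 2225: 115.
Day-of-year of September 1, 2239: 244.
2225 has 365 days, so 365 − 115 = 250 days remain in 2225.
Full years 2226–2238: 10 common + 3 leap = 10×365 + 3×366 = 4748 days.
Total: 250 + 4748 + 244 = 5242 days.
5242 mod 7 = 6, so 6 days after Monday is Sunday.

Sunday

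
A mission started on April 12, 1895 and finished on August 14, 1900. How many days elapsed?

Day-of-year of April 12, 1895: 102.
Day-of-year of August 14, 1900: 226.
1895 has 365 days, so 365 − 102 = 263 days remain in 1895.
Full years: 1896: 366; 1897: 365; 1898: 365; 1899: 365. Sum = 1461.
Total: 263 + 1461 + 226 = 1950 days.

1950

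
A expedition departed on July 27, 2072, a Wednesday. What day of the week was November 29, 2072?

Tuesday

July 2072: 31 − 27 = 4 days remain.
Then August (31), September (30), October (31): 31 + 30 + 31 = 92 days.
November 1–29, 2072: 29 days.
Total: 4 + 92 + 29 = 125 days.
125 mod 7 = 6, so 6 days after Wednesday is Tuesday.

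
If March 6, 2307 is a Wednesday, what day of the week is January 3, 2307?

Thursday

Count forward from the earlier date (January 3, 2307) to the later (March 6, 2307):
January 2307: 31 − 3 = 28 days remain.
Then February 2307 (28): 28 days.
March 1–6, 2307: 6 days.
Total: 28 + 28 + 6 = 62 days.
62 mod 7 = 6, so 6 days before Wednesday is Thursday.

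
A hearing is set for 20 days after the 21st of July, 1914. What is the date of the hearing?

the 10th of August, 1914

Count 20 days after July 21, 1914:
July 1914: 31 − 21 = 10 days remain.
August 1–10, 1914: 10 days.
Total: 10 + 10 = 20 days.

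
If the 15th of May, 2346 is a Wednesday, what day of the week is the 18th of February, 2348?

Day-of-year of May 15, 2346: 135.
Day-of-year of February 18, 2348: 49.
2346 has 365 days, so 365 − 135 = 230 days remain in 2346.
Full years: 2347: 365. Sum = 365.
Total: 230 + 365 + 49 = 644 days.
644 is a multiple of 7, so the 18th of February, 2348 falls on the same weekday: Wednesday.

Wednesday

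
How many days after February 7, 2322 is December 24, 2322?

February 2322: 28 − 7 = 21 days remain (2322 is not a leap year, so February has 28 days).
Then 9 full months totalling 275 days.
December 1–24, 2322: 24 days.
Total: 21 + 275 + 24 = 320 days.

320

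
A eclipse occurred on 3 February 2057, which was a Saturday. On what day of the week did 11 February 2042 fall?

Tuesday

Count forward from the earlier date (February 11, 2042) to the later (February 3, 2057):
Day-of-year of February 11, 2042: 42.
Day-of-year of February 3, 2057: 34.
2042 has 365 days, so 365 − 42 = 323 days remain in 2042.
Full years 2043–2056: 10 common + 4 leap = 10×365 + 4×366 = 5114 days.
Total: 323 + 5114 + 34 = 5471 days.
5471 mod 7 = 4, so 4 days before Saturday is Tuesday.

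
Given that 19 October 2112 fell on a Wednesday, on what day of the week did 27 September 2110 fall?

Count forward from the earlier date (September 27, 2110) to the later (October 19, 2112):
September 2110: 30 − 27 = 3 days remain.
Then 24 full months totalling 731 days.
October 1–19, 2112: 19 days.
Total: 3 + 731 + 19 = 753 days.
753 mod 7 = 4, so 4 days before Wednesday is Saturday.

Saturday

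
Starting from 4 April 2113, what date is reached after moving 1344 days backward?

30 July 2109

Count 1344 days before April 4, 2113:
Day-of-year of July 30, 2109: 211.
Day-of-year of April 4, 2113: 94.
2109 has 365 days, so 365 − 211 = 154 days remain in 2109.
Full years: 2110: 365; 2111: 365; 2112: 366. Sum = 1096.
Total: 154 + 1096 + 94 = 1344 days.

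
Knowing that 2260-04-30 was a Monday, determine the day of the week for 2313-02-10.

From April 30, 2260 to April 30, 2312: 52 years, of which 12 contain a Feb 29 — 40×365 + 12×366 = 18992 days.
(2300 is not a leap year (divisible by 100 but not 400).)
April 2312: 30 − 30 = 0 days remain.
Then 9 full months totalling 276 days.
February 1–10, 2313: 10 days (2313 is not a leap year).
Residual: 286 days.
Total: 19278 days.
19278 is a multiple of 7, so 2313-02-10 falls on the same weekday: Monday.

Monday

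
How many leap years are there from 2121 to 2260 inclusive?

Years divisible by 4: 2124, 2128, …, 2260 — 35 in all.
Of these, 2200 is divisible by 100 but not 400, so not leap.
Leap years: 35 − 1 = 34.

34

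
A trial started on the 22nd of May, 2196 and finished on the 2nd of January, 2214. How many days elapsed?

Day-of-year of May 22, 2196: 143.
Day-of-year of January 2, 2214: 2.
2196 has 366 days, so 366 − 143 = 223 days remain in 2196.
Full years 2197–2213: 14 common + 3 leap = 14×365 + 3×366 = 6208 days.
Total: 223 + 6208 + 2 = 6433 days.

6433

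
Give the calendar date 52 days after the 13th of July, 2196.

the 3rd of September, 2196

Count 52 days after July 13, 2196:
July 2196: 31 − 13 = 18 days remain.
Then August (31): 31 days.
September 1–3, 2196: 3 days.
Total: 18 + 31 + 3 = 52 days.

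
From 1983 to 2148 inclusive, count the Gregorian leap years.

41

Years divisible by 4: 1984, 1988, …, 2148 — 42 in all.
Of these, 2100 is divisible by 100 but not 400, so not leap.
2000 is divisible by 400, so still leap.
Leap years: 42 − 1 = 41.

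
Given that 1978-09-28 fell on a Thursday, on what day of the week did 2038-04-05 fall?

From September 28, 1978 to September 28, 2037: 59 years, of which 15 contain a Feb 29 — 44×365 + 15×366 = 21550 days.
(2000 is a leap year (divisible by 400).)
September 2037: 30 − 28 = 2 days remain.
Then October (31), November (30), December (31), January (31), February 2038 (28), March (31): 31 + 30 + 31 + 31 + 28 + 31 = 182 days.
April 1–5, 2038: 5 days.
Residual: 189 days.
Total: 21739 days.
21739 mod 7 = 4, so 4 days after Thursday is Monday.

Monday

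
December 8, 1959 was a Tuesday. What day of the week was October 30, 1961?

Monday

December 8, 1959 → December 8, 1960: 366 days (1960 is a leap year).
December 1960: 31 − 8 = 23 days remain.
Then 9 full months totalling 273 days.
October 1–30, 1961: 30 days.
Residual: 326 days.
Total: 692 days.
692 mod 7 = 6, so 6 days after Tuesday is Monday.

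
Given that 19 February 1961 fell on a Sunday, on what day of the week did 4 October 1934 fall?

Count forward from the earlier date (October 4, 1934) to the later (February 19, 1961):
From October 4, 1934 to October 4, 1960: 26 years, of which 7 contain a Feb 29 — 19×365 + 7×366 = 9497 days.
October 1960: 31 − 4 = 27 days remain.
Then November (30), December (31), January (31): 30 + 31 + 31 = 92 days.
February 1–19, 1961: 19 days (1961 is not a leap year).
Residual: 138 days.
Total: 9635 days.
9635 mod 7 = 3, so 3 days before Sunday is Thursday.

Thursday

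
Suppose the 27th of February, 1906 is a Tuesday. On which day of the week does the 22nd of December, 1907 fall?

February 1906: 28 − 27 = 1 day remains (1906 is not a leap year, so February has 28 days).
Then 21 full months totalling 640 days.
December 1–22, 1907: 22 days.
Total: 1 + 640 + 22 = 663 days.
663 mod 7 = 5, so 5 days after Tuesday is Sunday.

Sunday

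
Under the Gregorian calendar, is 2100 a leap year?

No

2100 is not a leap year (divisible by 100 but not 400).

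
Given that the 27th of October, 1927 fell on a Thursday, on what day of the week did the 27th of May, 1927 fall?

Count forward from the earlier date (May 27, 1927) to the later (October 27, 1927):
May 1927: 31 − 27 = 4 days remain.
Then June (30), July (31), August (31), September (30): 30 + 31 + 31 + 30 = 122 days.
October 1–27, 1927: 27 days.
Total: 4 + 122 + 27 = 153 days.
153 mod 7 = 6, so 6 days before Thursday is Friday.

Friday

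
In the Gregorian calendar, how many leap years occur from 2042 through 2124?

Years divisible by 4: 2044, 2048, …, 2124 — 21 in all.
Of these, 2100 is divisible by 100 but not 400, so not leap.
Leap years: 21 − 1 = 20.

20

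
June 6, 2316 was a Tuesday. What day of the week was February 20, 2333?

Monday

From June 6, 2316 to June 6, 2332: 16 years, of which 4 contain a Feb 29 — 12×365 + 4×366 = 5844 days.
June 2332: 30 − 6 = 24 days remain.
Then July (31), August (31), September (30), October (31), November (30), December (31), January (31): 31 + 31 + 30 + 31 + 30 + 31 + 31 = 215 days.
February 1–20, 2333: 20 days (2333 is not a leap year).
Residual: 259 days.
Total: 6103 days.
6103 mod 7 = 6, so 6 days after Tuesday is Monday.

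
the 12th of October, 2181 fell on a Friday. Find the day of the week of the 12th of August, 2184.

Thursday

October 12, 2181 → October 12, 2182: 365 days.
October 12, 2182 → October 12, 2183: 365 days.
October 2183: 31 − 12 = 19 days remain.
Then 9 full months totalling 274 days.
August 1–12, 2184: 12 days.
Residual: 305 days.
Total: 1035 days.
1035 mod 7 = 6, so 6 days after Friday is Thursday.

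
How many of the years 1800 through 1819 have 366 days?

4

Years divisible by 4 in [1800, 1819]: 1800, 1804, 1808, 1812, 1816.
Of these, 1800 is divisible by 100 but not 400, so not leap.
Leap years: 5 − 1 = 4.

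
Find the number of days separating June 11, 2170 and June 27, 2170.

16

Within June 2170: 27 − 11 = 16 days.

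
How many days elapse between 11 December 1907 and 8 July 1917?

Day-of-year of December 11, 1907: 345.
Day-of-year of July 8, 1917: 189.
1907 has 365 days, so 365 − 345 = 20 days remain in 1907.
Full years 1908–1916: 6 common + 3 leap = 6×365 + 3×366 = 3288 days.
Total: 20 + 3288 + 189 = 3497 days.

3497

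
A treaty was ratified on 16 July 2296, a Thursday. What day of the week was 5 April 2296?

Sunday

Count forward from the earlier date (April 5, 2296) to the later (July 16, 2296):
April 2296: 30 − 5 = 25 days remain.
Then May (31), June (30): 31 + 30 = 61 days.
July 1–16, 2296: 16 days.
Total: 25 + 61 + 16 = 102 days.
102 mod 7 = 4, so 4 days before Thursday is Sunday.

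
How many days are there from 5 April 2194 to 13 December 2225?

From April 5, 2194 to April 5, 2225: 31 years, of which 7 contain a Feb 29 — 24×365 + 7×366 = 11322 days.
(2200 is not a leap year (divisible by 100 but not 400).)
April 2225: 30 − 5 = 25 days remain.
Then May (31), June (30), July (31), August (31), September (30), October (31), November (30): 31 + 30 + 31 + 31 + 30 + 31 + 30 = 214 days.
December 1–13, 2225: 13 days.
Residual: 252 days.
Total: 11574 days.

11574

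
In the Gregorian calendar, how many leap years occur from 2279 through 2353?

18

Years divisible by 4: 2280, 2284, …, 2352 — 19 in all.
Of these, 2300 is divisible by 100 but not 400, so not leap.
Leap years: 19 − 1 = 18.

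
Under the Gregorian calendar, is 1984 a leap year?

Yes

1984 is a leap year.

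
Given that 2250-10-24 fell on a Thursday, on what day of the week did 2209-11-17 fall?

Friday

Count forward from the earlier date (November 17, 2209) to the later (October 24, 2250):
Day-of-year of November 17, 2209: 321.
Day-of-year of October 24, 2250: 297.
2209 has 365 days, so 365 − 321 = 44 days remain in 2209.
Full years 2210–2249: 30 common + 10 leap = 30×365 + 10×366 = 14610 days.
Total: 44 + 14610 + 297 = 14951 days.
14951 mod 7 = 6, so 6 days before Thursday is Friday.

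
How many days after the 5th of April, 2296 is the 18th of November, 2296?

April 2296: 30 − 5 = 25 days remain.
Then May (31), June (30), July (31), August (31), September (30), October (31): 31 + 30 + 31 + 31 + 30 + 31 = 184 days.
November 1–18, 2296: 18 days.
Total: 25 + 184 + 18 = 227 days.

227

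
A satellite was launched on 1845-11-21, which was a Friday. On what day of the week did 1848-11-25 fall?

November 21, 1845 → November 21, 1846: 365 days.
November 21, 1846 → November 21, 1847: 365 days.
November 21, 1847 → November 21, 1848: 366 days (1848 is a leap year).
Within November 1848: 25 − 21 = 4 days.
Total: 1100 days.
1100 mod 7 = 1, so 1 day after Friday is Saturday.

Saturday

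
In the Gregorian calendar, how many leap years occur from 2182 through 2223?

Years divisible by 4 in [2182, 2223]: 2184, 2188, 2192, 2196, 2200, 2204, 2208, 2212, 2216, 2220.
Of these, 2200 is divisible by 100 but not 400, so not leap.
Leap years: 10 − 1 = 9.

9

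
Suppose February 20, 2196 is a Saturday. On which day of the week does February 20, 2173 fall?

Count forward from the earlier date (February 20, 2173) to the later (February 20, 2196):
Day-of-year of February 20, 2173: 51.
Day-of-year of February 20, 2196: 51.
2173 has 365 days, so 365 − 51 = 314 days remain in 2173.
Full years 2174–2195: 17 common + 5 leap = 17×365 + 5×366 = 8035 days.
Total: 314 + 8035 + 51 = 8400 days.
8400 is a multiple of 7, so February 20, 2173 falls on the same weekday: Saturday.

Saturday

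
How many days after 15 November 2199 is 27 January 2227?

Day-of-year of November 15, 2199: 319.
Day-of-year of January 27, 2227: 27.
2199 has 365 days, so 365 − 319 = 46 days remain in 2199.
Full years 2200–2226: 21 common + 6 leap = 21×365 + 6×366 = 9861 days.
Total: 46 + 9861 + 27 = 9934 days.

9934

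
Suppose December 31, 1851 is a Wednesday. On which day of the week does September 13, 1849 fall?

Thursday

Count forward from the earlier date (September 13, 1849) to the later (December 31, 1851):
Day-of-year of September 13, 1849: 256.
Day-of-year of December 31, 1851: 365.
1849 has 365 days, so 365 − 256 = 109 days remain in 1849.
Full years: 1850: 365. Sum = 365.
Total: 109 + 365 + 365 = 839 days.
839 mod 7 = 6, so 6 days before Wednesday is Thursday.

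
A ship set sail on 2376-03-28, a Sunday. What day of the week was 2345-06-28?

Thursday

Count forward from the earlier date (June 28, 2345) to the later (March 28, 2376):
Day-of-year of June 28, 2345: 179.
Day-of-year of March 28, 2376: 88.
2345 has 365 days, so 365 − 179 = 186 days remain in 2345.
Full years 2346–2375: 23 common + 7 leap = 23×365 + 7×366 = 10957 days.
Total: 186 + 10957 + 88 = 11231 days.
11231 mod 7 = 3, so 3 days before Sunday is Thursday.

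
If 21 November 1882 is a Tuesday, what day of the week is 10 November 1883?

Saturday

November 1882: 30 − 21 = 9 days remain.
Then 11 full months totalling 335 days.
November 1–10, 1883: 10 days.
Total: 9 + 335 + 10 = 354 days.
354 mod 7 = 4, so 4 days after Tuesday is Saturday.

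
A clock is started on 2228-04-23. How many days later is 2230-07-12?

April 23, 2228 → April 23, 2229: 365 days.
April 23, 2229 → April 23, 2230: 365 days.
April 2230: 30 − 23 = 7 days remain.
Then May (31), June (30): 31 + 30 = 61 days.
July 1–12, 2230: 12 days.
Residual: 80 days.
Total: 810 days.

810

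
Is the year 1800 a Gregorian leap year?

1800 is not a leap year (divisible by 100 but not 400).

No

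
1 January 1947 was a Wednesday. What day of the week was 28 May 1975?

From January 1, 1947 to January 1, 1975: 28 years, of which 7 contain a Feb 29 — 21×365 + 7×366 = 10227 days.
January 1975: 31 − 1 = 30 days remain.
Then February 1975 (28), March (31), April (30): 28 + 31 + 30 = 89 days.
May 1–28, 1975: 28 days.
Residual: 147 days.
Total: 10374 days.
10374 is a multiple of 7, so 28 May 1975 falls on the same weekday: Wednesday.

Wednesday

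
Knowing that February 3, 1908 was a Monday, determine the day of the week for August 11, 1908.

Tuesday

February 1908: 29 − 3 = 26 days remain (1908 is a leap year, so February has 29 days).
Then March (31), April (30), May (31), June (30), July (31): 31 + 30 + 31 + 30 + 31 = 153 days.
August 1–11, 1908: 11 days.
Total: 26 + 153 + 11 = 190 days.
190 mod 7 = 1, so 1 day after Monday is Tuesday.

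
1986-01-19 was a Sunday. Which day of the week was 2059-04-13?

From January 19, 1986 to January 19, 2059: 73 years, of which 18 contain a Feb 29 — 55×365 + 18×366 = 26663 days.
(2000 is a leap year (divisible by 400).)
January 2059: 31 − 19 = 12 days remain.
Then February 2059 (28), March (31): 28 + 31 = 59 days.
April 1–13, 2059: 13 days.
Residual: 84 days.
Total: 26747 days.
26747 is a multiple of 7, so 2059-04-13 falls on the same weekday: Sunday.

Sunday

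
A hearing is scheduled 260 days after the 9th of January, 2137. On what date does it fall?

the 26th of September, 2137

Count 260 days after January 9, 2137:
January 2137: 31 − 9 = 22 days remain.
Then February 2137 (28), March (31), April (30), May (31), June (30), July (31), August (31): 28 + 31 + 30 + 31 + 30 + 31 + 31 = 212 days.
September 1–26, 2137: 26 days.
Total: 22 + 212 + 26 = 260 days.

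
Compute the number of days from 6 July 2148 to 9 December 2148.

156

July 2148: 31 − 6 = 25 days remain.
Then August (31), September (30), October (31), November (30): 31 + 30 + 31 + 30 = 122 days.
December 1–9, 2148: 9 days.
Total: 25 + 122 + 9 = 156 days.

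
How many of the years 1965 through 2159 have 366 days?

47

Years divisible by 4: 1968, 1972, …, 2156 — 48 in all.
Of these, 2100 is divisible by 100 but not 400, so not leap.
2000 is divisible by 400, so still leap.
Leap years: 48 − 1 = 47.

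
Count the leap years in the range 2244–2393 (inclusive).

37

Years divisible by 4: 2244, 2248, …, 2392 — 38 in all.
Of these, 2300 is divisible by 100 but not 400, so not leap.
Leap years: 38 − 1 = 37.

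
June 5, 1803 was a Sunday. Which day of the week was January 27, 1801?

Tuesday

Count forward from the earlier date (January 27, 1801) to the later (June 5, 1803):
January 1801: 31 − 27 = 4 days remain.
Then 28 full months totalling 850 days.
June 1–5, 1803: 5 days.
Total: 4 + 850 + 5 = 859 days.
859 mod 7 = 5, so 5 days before Sunday is Tuesday.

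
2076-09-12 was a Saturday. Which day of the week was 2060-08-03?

Tuesday

Count forward from the earlier date (August 3, 2060) to the later (September 12, 2076):
Day-of-year of August 3, 2060: 216.
Day-of-year of September 12, 2076: 256.
2060 has 366 days, so 366 − 216 = 150 days remain in 2060.
Full years 2061–2075: 12 common + 3 leap = 12×365 + 3×366 = 5478 days.
Total: 150 + 5478 + 256 = 5884 days.
5884 mod 7 = 4, so 4 days before Saturday is Tuesday.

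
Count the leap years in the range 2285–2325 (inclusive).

9

Years divisible by 4 in [2285, 2325]: 2288, 2292, 2296, 2300, 2304, 2308, 2312, 2316, 2320, 2324.
Of these, 2300 is divisible by 100 but not 400, so not leap.
Leap years: 10 − 1 = 9.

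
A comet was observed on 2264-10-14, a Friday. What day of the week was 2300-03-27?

Day-of-year of October 14, 2264: 288.
Day-of-year of March 27, 2300: 86.
2264 has 366 days, so 366 − 288 = 78 days remain in 2264.
Full years 2265–2299: 27 common + 8 leap = 27×365 + 8×366 = 12783 days.
Total: 78 + 12783 + 86 = 12947 days.
12947 mod 7 = 4, so 4 days after Friday is Tuesday.

Tuesday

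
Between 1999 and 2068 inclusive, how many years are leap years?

18

Years divisible by 4: 2000, 2004, …, 2068 — 18 in all.
2000 is divisible by 400, so still leap.
No century exceptions apply. Count: 18.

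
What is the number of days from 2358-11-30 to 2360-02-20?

November 2358: 30 − 30 = 0 days remain.
Then 14 full months totalling 427 days.
February 1–20, 2360: 20 days (2360 is a leap year).
Total: 0 + 427 + 20 = 447 days.

447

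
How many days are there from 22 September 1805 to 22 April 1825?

7152

From September 22, 1805 to September 22, 1824: 19 years, of which 5 contain a Feb 29 — 14×365 + 5×366 = 6940 days.
September 1824: 30 − 22 = 8 days remain.
Then October (31), November (30), December (31), January (31), February 1825 (28), March (31): 31 + 30 + 31 + 31 + 28 + 31 = 182 days.
April 1–22, 1825: 22 days.
Residual: 212 days.
Total: 7152 days.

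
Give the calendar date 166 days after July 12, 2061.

December 25, 2061

Count 166 days after July 12, 2061:
July 2061: 31 − 12 = 19 days remain.
Then August (31), September (30), October (31), November (30): 31 + 30 + 31 + 30 = 122 days.
December 1–25, 2061: 25 days.
Total: 19 + 122 + 25 = 166 days.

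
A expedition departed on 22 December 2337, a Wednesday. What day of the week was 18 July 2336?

Saturday

Count forward from the earlier date (July 18, 2336) to the later (December 22, 2337):
July 18, 2336 → July 18, 2337: 365 days.
July 2337: 31 − 18 = 13 days remain.
Then August (31), September (30), October (31), November (30): 31 + 30 + 31 + 30 = 122 days.
December 1–22, 2337: 22 days.
Residual: 157 days.
Total: 522 days.
522 mod 7 = 4, so 4 days before Wednesday is Saturday.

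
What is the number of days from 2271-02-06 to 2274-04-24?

1173

February 6, 2271 → February 6, 2272: 365 days.
February 6, 2272 → February 6, 2273: 366 days (2272 is a leap year).
February 6, 2273 → February 6, 2274: 365 days.
February 2274: 28 − 6 = 22 days remain (2274 is not a leap year, so February has 28 days).
Then March (31): 31 days.
April 1–24, 2274: 24 days.
Residual: 77 days.
Total: 1173 days.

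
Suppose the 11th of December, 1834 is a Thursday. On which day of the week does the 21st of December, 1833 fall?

Count forward from the earlier date (December 21, 1833) to the later (December 11, 1834):
December 1833: 31 − 21 = 10 days remain.
Then 11 full months totalling 334 days.
December 1–11, 1834: 11 days.
Residual: 355 days.
Total: 355 days.
355 mod 7 = 5, so 5 days before Thursday is Saturday.

Saturday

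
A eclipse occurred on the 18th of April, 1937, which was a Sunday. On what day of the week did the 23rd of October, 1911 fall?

Count forward from the earlier date (October 23, 1911) to the later (April 18, 1937):
Day-of-year of October 23, 1911: 296.
Day-of-year of April 18, 1937: 108.
1911 has 365 days, so 365 − 296 = 69 days remain in 1911.
Full years 1912–1936: 18 common + 7 leap = 18×365 + 7×366 = 9132 days.
Total: 69 + 9132 + 108 = 9309 days.
9309 mod 7 = 6, so 6 days before Sunday is Monday.

Monday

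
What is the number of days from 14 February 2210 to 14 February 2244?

From February 14, 2210 to February 14, 2244: 34 years, of which 8 contain a Feb 29 — 26×365 + 8×366 = 12418 days.
Total: 12418 days.

12418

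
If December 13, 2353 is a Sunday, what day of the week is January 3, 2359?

Day-of-year of December 13, 2353: 347.
Day-of-year of January 3, 2359: 3.
2353 has 365 days, so 365 − 347 = 18 days remain in 2353.
Full years: 2354: 365; 2355: 365; 2356: 366; 2357: 365; 2358: 365. Sum = 1826.
Total: 18 + 1826 + 3 = 1847 days.
1847 mod 7 = 6, so 6 days after Sunday is Saturday.

Saturday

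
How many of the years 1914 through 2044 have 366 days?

33

Years divisible by 4: 1916, 1920, …, 2044 — 33 in all.
2000 is divisible by 400, so still leap.
No century exceptions apply. Count: 33.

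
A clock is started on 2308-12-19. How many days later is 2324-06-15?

From December 19, 2308 to December 19, 2323: 15 years, of which 3 contain a Feb 29 — 12×365 + 3×366 = 5478 days.
December 2323: 31 − 19 = 12 days remain.
Then January (31), February 2324 (29), March (31), April (30), May (31): 31 + 29 + 31 + 30 + 31 = 152 days.
June 1–15, 2324: 15 days.
Residual: 179 days.
Total: 5657 days.

5657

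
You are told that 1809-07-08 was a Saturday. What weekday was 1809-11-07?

Tuesday

July 1809: 31 − 8 = 23 days remain.
Then August (31), September (30), October (31): 31 + 30 + 31 = 92 days.
November 1–7, 1809: 7 days.
Total: 23 + 92 + 7 = 122 days.
122 mod 7 = 3, so 3 days after Saturday is Tuesday.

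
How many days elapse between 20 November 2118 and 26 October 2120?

November 20, 2118 → November 20, 2119: 365 days.
November 2119: 30 − 20 = 10 days remain.
Then 10 full months totalling 305 days.
October 1–26, 2120: 26 days.
Residual: 341 days.
Total: 706 days.

706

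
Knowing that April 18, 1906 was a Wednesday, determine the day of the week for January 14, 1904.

Thursday

Count forward from the earlier date (January 14, 1904) to the later (April 18, 1906):
January 14, 1904 → January 14, 1905: 366 days (1904 is a leap year).
January 14, 1905 → January 14, 1906: 365 days.
January 1906: 31 − 14 = 17 days remain.
Then February 1906 (28), March (31): 28 + 31 = 59 days.
April 1–18, 1906: 18 days.
Residual: 94 days.
Total: 825 days.
825 mod 7 = 6, so 6 days before Wednesday is Thursday.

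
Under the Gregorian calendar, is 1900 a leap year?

1900 is not a leap year (divisible by 100 but not 400).

No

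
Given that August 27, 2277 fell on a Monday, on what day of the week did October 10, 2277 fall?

August 2277: 31 − 27 = 4 days remain.
Then September (30): 30 days.
October 1–10, 2277: 10 days.
Total: 4 + 30 + 10 = 44 days.
44 mod 7 = 2, so 2 days after Monday is Wednesday.

Wednesday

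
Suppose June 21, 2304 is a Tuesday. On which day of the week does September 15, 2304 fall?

June 2304: 30 − 21 = 9 days remain.
Then July (31), August (31): 31 + 31 = 62 days.
September 1–15, 2304: 15 days.
Total: 9 + 62 + 15 = 86 days.
86 mod 7 = 2, so 2 days after Tuesday is Thursday.

Thursday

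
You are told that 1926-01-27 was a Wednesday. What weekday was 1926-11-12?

January 1926: 31 − 27 = 4 days remain.
Then 9 full months totalling 273 days.
November 1–12, 1926: 12 days.
Total: 4 + 273 + 12 = 289 days.
289 mod 7 = 2, so 2 days after Wednesday is Friday.

Friday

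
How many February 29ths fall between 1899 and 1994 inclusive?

23

Years divisible by 4: 1900, 1904, …, 1992 — 24 in all.
Of these, 1900 is divisible by 100 but not 400, so not leap.
Leap years: 24 − 1 = 23.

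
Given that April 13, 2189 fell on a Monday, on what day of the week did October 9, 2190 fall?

April 2189: 30 − 13 = 17 days remain.
Then 17 full months totalling 518 days.
October 1–9, 2190: 9 days.
Total: 17 + 518 + 9 = 544 days.
544 mod 7 = 5, so 5 days after Monday is Saturday.

Saturday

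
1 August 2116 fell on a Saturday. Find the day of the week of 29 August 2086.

Count forward from the earlier date (August 29, 2086) to the later (August 1, 2116):
From August 29, 2086 to August 29, 2115: 29 years, of which 6 contain a Feb 29 — 23×365 + 6×366 = 10591 days.
(2100 is not a leap year (divisible by 100 but not 400).)
August 2115: 31 − 29 = 2 days remain.
Then 11 full months totalling 335 days.
August 1, 2116: 1 day.
Residual: 338 days.
Total: 10929 days.
10929 mod 7 = 2, so 2 days before Saturday is Thursday.

Thursday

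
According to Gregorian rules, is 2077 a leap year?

No

2077 is not a leap year.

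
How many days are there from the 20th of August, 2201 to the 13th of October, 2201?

August 2201: 31 − 20 = 11 days remain.
Then September (30): 30 days.
October 1–13, 2201: 13 days.
Total: 11 + 30 + 13 = 54 days.

54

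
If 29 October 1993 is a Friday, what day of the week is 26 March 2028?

Sunday

From October 29, 1993 to October 29, 2027: 34 years, of which 8 contain a Feb 29 — 26×365 + 8×366 = 12418 days.
(2000 is a leap year (divisible by 400).)
October 2027: 31 − 29 = 2 days remain.
Then November (30), December (31), January (31), February 2028 (29): 30 + 31 + 31 + 29 = 121 days.
March 1–26, 2028: 26 days.
Residual: 149 days.
Total: 12567 days.
12567 mod 7 = 2, so 2 days after Friday is Sunday.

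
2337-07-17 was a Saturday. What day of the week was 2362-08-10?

Friday

From July 17, 2337 to July 17, 2362: 25 years, of which 6 contain a Feb 29 — 19×365 + 6×366 = 9131 days.
July 2362: 31 − 17 = 14 days remain.
August 1–10, 2362: 10 days.
Residual: 24 days.
Total: 9155 days.
9155 mod 7 = 6, so 6 days after Saturday is Friday.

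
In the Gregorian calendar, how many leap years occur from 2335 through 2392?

Years divisible by 4: 2336, 2340, …, 2392 — 15 in all.
No century exceptions apply. Count: 15.

15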